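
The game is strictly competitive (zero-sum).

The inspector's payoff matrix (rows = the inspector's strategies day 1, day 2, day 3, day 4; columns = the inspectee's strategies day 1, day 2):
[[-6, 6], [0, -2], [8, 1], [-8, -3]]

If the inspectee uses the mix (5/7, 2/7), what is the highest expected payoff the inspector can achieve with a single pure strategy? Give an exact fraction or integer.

6

day 1: (-6)·(5/7) + (6)·(2/7) = -18/7.
day 2: (0)·(5/7) + (-2)·(2/7) = -4/7.
day 3: (8)·(5/7) + (1)·(2/7) = 6.
day 4: (-8)·(5/7) + (-3)·(2/7) = -46/7.
The best pure response is day 3 with expected payoff 6.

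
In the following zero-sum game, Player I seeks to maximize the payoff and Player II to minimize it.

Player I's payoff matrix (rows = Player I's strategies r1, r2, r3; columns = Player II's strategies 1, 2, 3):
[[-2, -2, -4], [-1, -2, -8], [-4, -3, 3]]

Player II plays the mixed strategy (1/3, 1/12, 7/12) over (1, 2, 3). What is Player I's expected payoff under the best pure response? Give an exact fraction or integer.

1/6

r1: (-2)·(1/3) + (-2)·(1/12) + (-4)·(7/12) = -19/6.
r2: (-1)·(1/3) + (-2)·(1/12) + (-8)·(7/12) = -31/6.
r3: (-4)·(1/3) + (-3)·(1/12) + (3)·(7/12) = 1/6.
The best pure response is r3 with expected payoff 1/6.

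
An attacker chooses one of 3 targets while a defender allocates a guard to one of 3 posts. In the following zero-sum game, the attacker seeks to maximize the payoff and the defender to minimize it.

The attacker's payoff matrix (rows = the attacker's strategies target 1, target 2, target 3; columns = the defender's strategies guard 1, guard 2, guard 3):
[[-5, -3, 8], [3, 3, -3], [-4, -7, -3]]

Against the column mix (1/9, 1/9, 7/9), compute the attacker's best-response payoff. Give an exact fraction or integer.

target 1: (-5)·(1/9) + (-3)·(1/9) + (8)·(7/9) = 16/3.
target 2: (3)·(1/9) + (3)·(1/9) + (-3)·(7/9) = -5/3.
target 3: (-4)·(1/9) + (-7)·(1/9) + (-3)·(7/9) = -32/9.
The best pure response is target 1 with expected payoff 16/3.

16/3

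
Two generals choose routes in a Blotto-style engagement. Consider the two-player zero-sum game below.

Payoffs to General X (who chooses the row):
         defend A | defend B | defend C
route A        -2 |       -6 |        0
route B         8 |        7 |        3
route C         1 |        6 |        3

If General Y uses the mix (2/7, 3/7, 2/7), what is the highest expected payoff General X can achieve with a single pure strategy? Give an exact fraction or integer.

route A: (-2)·(2/7) + (-6)·(3/7) + (0)·(2/7) = -22/7.
route B: (8)·(2/7) + (7)·(3/7) + (3)·(2/7) = 43/7.
route C: (1)·(2/7) + (6)·(3/7) + (3)·(2/7) = 26/7.
The best pure response is route B with expected payoff 43/7.

43/7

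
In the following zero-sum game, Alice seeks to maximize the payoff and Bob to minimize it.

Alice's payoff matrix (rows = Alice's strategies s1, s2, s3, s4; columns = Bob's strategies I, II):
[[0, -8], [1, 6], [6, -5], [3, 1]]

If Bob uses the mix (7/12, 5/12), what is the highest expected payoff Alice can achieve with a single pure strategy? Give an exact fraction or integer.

37/12

s1: (0)·(7/12) + (-8)·(5/12) = -10/3.
s2: (1)·(7/12) + (6)·(5/12) = 37/12.
s3: (6)·(7/12) + (-5)·(5/12) = 17/12.
s4: (3)·(7/12) + (1)·(5/12) = 13/6.
The best pure response is s2 with expected payoff 37/12.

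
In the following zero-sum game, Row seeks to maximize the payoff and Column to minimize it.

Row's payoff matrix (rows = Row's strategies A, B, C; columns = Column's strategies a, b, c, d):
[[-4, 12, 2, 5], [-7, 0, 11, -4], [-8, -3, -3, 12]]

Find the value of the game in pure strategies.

-4

Row minima: -4, -7, -8 → Row's maximin is -4.
Column maxima: -4, 12, 11, 12 → Column's minimax is -4.
They coincide at (A, a), so the value is -4.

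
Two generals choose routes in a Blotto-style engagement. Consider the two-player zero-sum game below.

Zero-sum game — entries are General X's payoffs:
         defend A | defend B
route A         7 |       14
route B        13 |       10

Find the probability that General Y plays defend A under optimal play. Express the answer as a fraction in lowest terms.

2/5

Row minima are 7 and 10, so General X's maximin is 10; column maxima are 13 and 14, so General Y's minimax is 13. These differ, so the equilibrium is in mixed strategies.
Let General Y play defend A with probability q. General X is indifferent when 7q + 14(1−q) = 13q + 10(1−q), giving q = 2/5.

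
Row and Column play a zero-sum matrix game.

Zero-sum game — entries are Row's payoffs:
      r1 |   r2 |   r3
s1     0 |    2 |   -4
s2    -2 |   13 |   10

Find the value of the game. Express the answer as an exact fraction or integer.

Column r2 is strictly dominated by r3 for Column (it gives Row more in every row).
The remaining 2×2 game on (s1, s2) × (r1, r3) has no saddle point. Let Row play s1 with probability p; indifference gives −2(1−p) = −4p + 10(1−p), so p = 3/4.
Similarly Column's optimal q on r1 is 7/8, and the value is 0·(7/8) + (-4)·(1/8) = -1/2.

-1/2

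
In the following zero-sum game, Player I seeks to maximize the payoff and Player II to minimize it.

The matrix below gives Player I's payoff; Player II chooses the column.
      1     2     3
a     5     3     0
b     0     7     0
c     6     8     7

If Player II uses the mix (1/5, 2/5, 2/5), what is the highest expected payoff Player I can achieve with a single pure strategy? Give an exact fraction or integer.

a: (5)·(1/5) + (3)·(2/5) + (0)·(2/5) = 11/5.
b: (0)·(1/5) + (7)·(2/5) + (0)·(2/5) = 14/5.
c: (6)·(1/5) + (8)·(2/5) + (7)·(2/5) = 36/5.
The best pure response is c with expected payoff 36/5.

36/5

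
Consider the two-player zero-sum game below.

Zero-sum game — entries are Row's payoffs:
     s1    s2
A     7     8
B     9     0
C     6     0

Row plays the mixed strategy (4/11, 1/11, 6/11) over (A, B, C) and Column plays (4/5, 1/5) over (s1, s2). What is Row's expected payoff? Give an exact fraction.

324/55

Against (4/5, 1/5), each row's expected payoff is A: 36/5; B: 36/5; C: 24/5.
Taking the (4/11, 1/11, 6/11)-weighted average: (4/11)·(36/5) + (1/11)·(36/5) + (6/11)·(24/5) = 324/55.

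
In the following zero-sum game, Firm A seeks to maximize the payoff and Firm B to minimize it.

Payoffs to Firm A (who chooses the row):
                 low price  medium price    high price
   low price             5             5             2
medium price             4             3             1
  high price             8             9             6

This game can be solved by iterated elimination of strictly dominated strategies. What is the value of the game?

6

Row low price is strictly dominated by row high price (8>5, 9>5, 6>2); eliminate low price.
Row medium price is strictly dominated by row high price (8>4, 9>3, 6>1); eliminate medium price.
Column low price is strictly dominated by high price for Firm B (6<8); eliminate low price.
Column medium price is strictly dominated by high price for Firm B (6<9); eliminate medium price.
Only (high price, high price) remains, with payoff 6.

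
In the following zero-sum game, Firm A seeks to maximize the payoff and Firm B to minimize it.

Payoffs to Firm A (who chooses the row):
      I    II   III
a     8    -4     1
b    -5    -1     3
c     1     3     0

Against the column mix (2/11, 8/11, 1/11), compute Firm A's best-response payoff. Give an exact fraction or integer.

a: (8)·(2/11) + (-4)·(8/11) + (1)·(1/11) = -15/11.
b: (-5)·(2/11) + (-1)·(8/11) + (3)·(1/11) = -15/11.
c: (1)·(2/11) + (3)·(8/11) + (0)·(1/11) = 26/11.
The best pure response is c with expected payoff 26/11.

26/11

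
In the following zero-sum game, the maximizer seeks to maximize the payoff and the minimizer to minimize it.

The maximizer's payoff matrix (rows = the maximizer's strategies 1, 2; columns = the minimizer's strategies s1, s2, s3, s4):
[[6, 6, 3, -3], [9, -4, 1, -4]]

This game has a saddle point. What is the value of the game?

Row minima: -3, -4 → the maximizer's maximin is -3.
Column maxima: 9, 6, 3, -3 → the minimizer's minimax is -3.
They coincide at (1, s4), so the value is -3.

-3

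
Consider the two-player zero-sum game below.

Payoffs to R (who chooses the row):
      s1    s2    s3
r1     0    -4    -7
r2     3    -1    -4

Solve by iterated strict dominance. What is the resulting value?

-4

Row r1 is strictly dominated by row r2 (3>0, -1>-4, -4>-7); eliminate r1.
Column s1 is strictly dominated by s2 for C (-1<3); eliminate s1.
Column s2 is strictly dominated by s3 for C (-4<-1); eliminate s2.
Only (r2, s3) remains, with payoff -4.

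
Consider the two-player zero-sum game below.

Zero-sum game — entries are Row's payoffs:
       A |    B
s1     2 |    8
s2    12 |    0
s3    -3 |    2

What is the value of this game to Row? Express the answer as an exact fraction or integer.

Row s3 is strictly dominated by row s1, so Row never plays it.
The remaining 2×2 game on (s1, s2) × (A, B) has no saddle point. Let Row play s1 with probability p; indifference gives 2p + 12(1−p) = 8p, so p = 2/3.
Similarly Column's optimal q on A is 4/9, and the value is 2·(4/9) + (8)·(5/9) = 16/3.

16/3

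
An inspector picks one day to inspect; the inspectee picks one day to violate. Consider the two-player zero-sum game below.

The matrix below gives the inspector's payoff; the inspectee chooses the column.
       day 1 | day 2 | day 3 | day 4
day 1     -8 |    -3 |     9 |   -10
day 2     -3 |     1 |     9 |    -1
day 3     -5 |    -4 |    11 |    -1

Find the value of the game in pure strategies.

Row minima: -10, -3, -5 → the inspector's maximin is -3.
Column maxima: -3, 1, 11, -1 → the inspectee's minimax is -3.
They coincide at (day 2, day 1), so the value is -3.

-3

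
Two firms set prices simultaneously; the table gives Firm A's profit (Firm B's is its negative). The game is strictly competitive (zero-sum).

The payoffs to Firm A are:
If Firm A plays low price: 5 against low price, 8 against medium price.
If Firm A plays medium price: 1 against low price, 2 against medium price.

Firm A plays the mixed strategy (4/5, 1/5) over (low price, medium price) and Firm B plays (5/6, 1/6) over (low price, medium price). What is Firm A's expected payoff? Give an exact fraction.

139/30

Against (5/6, 1/6), each row's expected payoff is low price: 11/2; medium price: 7/6.
Taking the (4/5, 1/5)-weighted average: (4/5)·(11/2) + (1/5)·(7/6) = 139/30.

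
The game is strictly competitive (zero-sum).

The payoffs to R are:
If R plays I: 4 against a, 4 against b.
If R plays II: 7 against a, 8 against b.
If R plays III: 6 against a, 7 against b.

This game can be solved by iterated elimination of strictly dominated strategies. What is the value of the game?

Row III is strictly dominated by row II (7>6, 8>7); eliminate III.
Row I is strictly dominated by row II (7>4, 8>4); eliminate I.
Column b is strictly dominated by a for C (7<8); eliminate b.
Only (II, a) remains, with payoff 7.

7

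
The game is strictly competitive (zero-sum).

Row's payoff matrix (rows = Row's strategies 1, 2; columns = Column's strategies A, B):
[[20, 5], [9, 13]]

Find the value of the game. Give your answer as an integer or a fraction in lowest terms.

Row minima are 5 and 9, so Row's maximin is 9; column maxima are 20 and 13, so Column's minimax is 13. These differ, so the equilibrium is in mixed strategies.
Let Row play 1 with probability p. Column is indifferent when 20p + 9(1−p) = 5p + 13(1−p), giving p = 4/19.
Let Column play A with probability q. Row is indifferent when 20q + 5(1−q) = 9q + 13(1−q), giving q = 8/19.
The value is 20·(8/19) + (5)·(11/19) = 215/19.

215/19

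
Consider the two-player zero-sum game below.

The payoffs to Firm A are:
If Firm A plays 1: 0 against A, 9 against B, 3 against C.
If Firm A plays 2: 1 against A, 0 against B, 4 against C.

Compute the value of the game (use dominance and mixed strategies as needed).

9/10

Column C is strictly dominated by A for Firm B (it gives Firm A more in every row).
The remaining 2×2 game on (1, 2) × (A, B) has no saddle point. Let Firm A play 1 with probability p; indifference gives (1−p) = 9p, so p = 1/10.
Similarly Firm B's optimal q on A is 9/10, and the value is 0·(9/10) + (9)·(1/10) = 9/10.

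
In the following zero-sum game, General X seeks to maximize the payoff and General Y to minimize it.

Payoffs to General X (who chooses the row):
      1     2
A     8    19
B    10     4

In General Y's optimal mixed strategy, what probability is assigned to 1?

Row minima are 8 and 4, so General X's maximin is 8; column maxima are 10 and 19, so General Y's minimax is 10. These differ, so the equilibrium is in mixed strategies.
Let General Y play 1 with probability q. General X is indifferent when 8q + 19(1−q) = 10q + 4(1−q), giving q = 15/17.

15/17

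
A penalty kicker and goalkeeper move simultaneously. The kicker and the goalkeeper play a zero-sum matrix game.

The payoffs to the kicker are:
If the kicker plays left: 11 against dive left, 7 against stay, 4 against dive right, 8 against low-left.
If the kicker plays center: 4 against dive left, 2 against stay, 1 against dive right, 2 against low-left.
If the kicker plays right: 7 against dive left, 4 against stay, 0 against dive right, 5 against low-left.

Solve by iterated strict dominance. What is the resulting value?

Column stay is strictly dominated by dive right for the goalkeeper (4<7, 1<2, 0<4); eliminate stay.
Column low-left is strictly dominated by dive right for the goalkeeper (4<8, 1<2, 0<5); eliminate low-left.
Row center is strictly dominated by row left (11>4, 4>1); eliminate center.
Column dive left is strictly dominated by dive right for the goalkeeper (4<11, 0<7); eliminate dive left.
Row right is strictly dominated by row left (4>0); eliminate right.
Only (left, dive right) remains, with payoff 4.

4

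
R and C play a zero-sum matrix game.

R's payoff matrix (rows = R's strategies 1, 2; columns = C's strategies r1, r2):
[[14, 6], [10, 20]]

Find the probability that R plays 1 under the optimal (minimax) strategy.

5/9

Row minima are 6 and 10, so R's maximin is 10; column maxima are 14 and 20, so C's minimax is 14. These differ, so the equilibrium is in mixed strategies.
Let R play 1 with probability p. C is indifferent when 14p + 10(1−p) = 6p + 20(1−p), giving p = 5/9.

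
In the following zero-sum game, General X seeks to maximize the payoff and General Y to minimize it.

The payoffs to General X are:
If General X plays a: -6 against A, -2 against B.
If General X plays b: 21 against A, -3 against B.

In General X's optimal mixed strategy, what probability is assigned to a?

6/7

Row minima are -6 and -3, so General X's maximin is -3; column maxima are 21 and -2, so General Y's minimax is -2. These differ, so the equilibrium is in mixed strategies.
Let General X play a with probability p. General Y is indifferent when −6p + 21(1−p) = −2p − 3(1−p), giving p = 6/7.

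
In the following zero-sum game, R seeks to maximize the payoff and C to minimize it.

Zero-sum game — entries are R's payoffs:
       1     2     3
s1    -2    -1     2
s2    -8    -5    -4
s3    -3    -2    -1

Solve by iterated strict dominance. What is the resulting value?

Row s2 is strictly dominated by row s1 (-2>-8, -1>-5, 2>-4); eliminate s2.
Column 2 is strictly dominated by 1 for C (-2<-1, -3<-2); eliminate 2.
Column 3 is strictly dominated by 1 for C (-2<2, -3<-1); eliminate 3.
Row s3 is strictly dominated by row s1 (-2>-3); eliminate s3.
Only (s1, 1) remains, with payoff -2.

-2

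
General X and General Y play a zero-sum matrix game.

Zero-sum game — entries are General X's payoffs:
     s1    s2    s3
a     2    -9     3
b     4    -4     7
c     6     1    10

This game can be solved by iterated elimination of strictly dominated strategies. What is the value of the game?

Column s1 is strictly dominated by s2 for General Y (-9<2, -4<4, 1<6); eliminate s1.
Row a is strictly dominated by row b (-4>-9, 7>3); eliminate a.
Column s3 is strictly dominated by s2 for General Y (-4<7, 1<10); eliminate s3.
Row b is strictly dominated by row c (1>-4); eliminate b.
Only (c, s2) remains, with payoff 1.

1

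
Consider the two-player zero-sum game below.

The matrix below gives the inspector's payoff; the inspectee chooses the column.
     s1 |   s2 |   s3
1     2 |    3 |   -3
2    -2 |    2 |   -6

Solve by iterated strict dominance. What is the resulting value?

Row 2 is strictly dominated by row 1 (2>-2, 3>2, -3>-6); eliminate 2.
Column s1 is strictly dominated by s3 for the inspectee (-3<2); eliminate s1.
Column s2 is strictly dominated by s3 for the inspectee (-3<3); eliminate s2.
Only (1, s3) remains, with payoff -3.

-3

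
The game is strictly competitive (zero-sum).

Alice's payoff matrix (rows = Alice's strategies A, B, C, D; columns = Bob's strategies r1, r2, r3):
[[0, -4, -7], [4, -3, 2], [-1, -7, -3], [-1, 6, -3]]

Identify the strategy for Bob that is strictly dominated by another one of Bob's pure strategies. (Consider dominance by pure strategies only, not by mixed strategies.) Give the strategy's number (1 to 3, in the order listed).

Bob prefers columns that give Alice less. Compare r1 with r3: -7 < 0, 2 < 4, -3 < -1, -3 < -1.
So r3 strictly dominates r1 for Bob; r1 is strictly dominated.

1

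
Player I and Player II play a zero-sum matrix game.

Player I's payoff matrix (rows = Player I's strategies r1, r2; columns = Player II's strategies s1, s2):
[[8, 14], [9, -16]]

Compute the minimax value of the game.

Row minima are 8 and -16, so Player I's maximin is 8; column maxima are 9 and 14, so Player II's minimax is 9. These differ, so the equilibrium is in mixed strategies.
Let Player I play r1 with probability p. Player II is indifferent when 8p + 9(1−p) = 14p − 16(1−p), giving p = 25/31.
Let Player II play s1 with probability q. Player I is indifferent when 8q + 14(1−q) = 9q − 16(1−q), giving q = 30/31.
The value is 8·(30/31) + (14)·(1/31) = 254/31.

254/31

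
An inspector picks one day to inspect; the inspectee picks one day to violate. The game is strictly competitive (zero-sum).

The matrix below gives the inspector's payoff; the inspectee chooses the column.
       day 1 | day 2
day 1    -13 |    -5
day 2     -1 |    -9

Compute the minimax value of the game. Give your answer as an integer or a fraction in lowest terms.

-7

Row minima are -13 and -9, so the inspector's maximin is -9; column maxima are -1 and -5, so the inspectee's minimax is -5. These differ, so the equilibrium is in mixed strategies.
Let the inspector play day 1 with probability p. The inspectee is indifferent when −13p − (1−p) = −5p − 9(1−p), giving p = 1/2.
Let the inspectee play day 1 with probability q. The inspector is indifferent when −13q − 5(1−q) = −q − 9(1−q), giving q = 1/4.
The value is -13·(1/4) + (-5)·(3/4) = -7.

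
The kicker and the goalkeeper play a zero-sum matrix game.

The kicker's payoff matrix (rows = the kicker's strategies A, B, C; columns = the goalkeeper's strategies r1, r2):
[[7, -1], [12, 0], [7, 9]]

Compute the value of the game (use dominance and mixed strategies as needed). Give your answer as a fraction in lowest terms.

54/7

Row A is strictly dominated by row B, so the kicker never plays it.
The remaining 2×2 game on (B, C) × (r1, r2) has no saddle point. Let the kicker play B with probability p; indifference gives 12p + 7(1−p) = 9(1−p), so p = 1/7.
Similarly the goalkeeper's optimal q on r1 is 9/14, and the value is 12·(9/14) + (0)·(5/14) = 54/7.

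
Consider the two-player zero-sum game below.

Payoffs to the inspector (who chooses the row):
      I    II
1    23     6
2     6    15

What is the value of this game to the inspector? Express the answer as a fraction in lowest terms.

309/26

Row minima are 6 and 6, so the inspector's maximin is 6; column maxima are 23 and 15, so the inspectee's minimax is 15. These differ, so the equilibrium is in mixed strategies.
Let the inspector play 1 with probability p. The inspectee is indifferent when 23p + 6(1−p) = 6p + 15(1−p), giving p = 9/26.
Let the inspectee play I with probability q. The inspector is indifferent when 23q + 6(1−q) = 6q + 15(1−q), giving q = 9/26.
The value is 23·(9/26) + (6)·(17/26) = 309/26.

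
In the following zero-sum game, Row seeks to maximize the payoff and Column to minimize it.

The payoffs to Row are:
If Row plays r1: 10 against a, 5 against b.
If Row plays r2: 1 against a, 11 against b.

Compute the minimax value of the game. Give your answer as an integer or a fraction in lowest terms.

7

Row minima are 5 and 1, so Row's maximin is 5; column maxima are 10 and 11, so Column's minimax is 10. These differ, so the equilibrium is in mixed strategies.
Let Row play r1 with probability p. Column is indifferent when 10p + (1−p) = 5p + 11(1−p), giving p = 2/3.
Let Column play a with probability q. Row is indifferent when 10q + 5(1−q) = q + 11(1−q), giving q = 2/5.
The value is 10·(2/5) + (5)·(3/5) = 7.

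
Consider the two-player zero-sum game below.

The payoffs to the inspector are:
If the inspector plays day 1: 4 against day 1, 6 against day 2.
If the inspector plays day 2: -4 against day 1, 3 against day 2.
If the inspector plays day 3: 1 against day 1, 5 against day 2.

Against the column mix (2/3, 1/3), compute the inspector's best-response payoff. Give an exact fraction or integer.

day 1: (4)·(2/3) + (6)·(1/3) = 14/3.
day 2: (-4)·(2/3) + (3)·(1/3) = -5/3.
day 3: (1)·(2/3) + (5)·(1/3) = 7/3.
The best pure response is day 1 with expected payoff 14/3.

14/3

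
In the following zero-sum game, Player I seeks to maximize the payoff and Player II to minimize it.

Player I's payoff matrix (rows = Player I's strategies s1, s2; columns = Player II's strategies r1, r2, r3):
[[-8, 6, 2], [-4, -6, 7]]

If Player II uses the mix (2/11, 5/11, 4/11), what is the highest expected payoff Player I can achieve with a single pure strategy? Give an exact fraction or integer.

s1: (-8)·(2/11) + (6)·(5/11) + (2)·(4/11) = 2.
s2: (-4)·(2/11) + (-6)·(5/11) + (7)·(4/11) = -10/11.
The best pure response is s1 with expected payoff 2.

2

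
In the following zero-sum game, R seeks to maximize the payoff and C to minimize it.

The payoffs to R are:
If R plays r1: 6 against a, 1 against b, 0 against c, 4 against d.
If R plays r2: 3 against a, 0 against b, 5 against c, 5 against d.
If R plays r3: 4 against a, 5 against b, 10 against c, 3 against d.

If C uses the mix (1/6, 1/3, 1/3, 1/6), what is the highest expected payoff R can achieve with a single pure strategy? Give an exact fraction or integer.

r1: (6)·(1/6) + (1)·(1/3) + (0)·(1/3) + (4)·(1/6) = 2.
r2: (3)·(1/6) + (0)·(1/3) + (5)·(1/3) + (5)·(1/6) = 3.
r3: (4)·(1/6) + (5)·(1/3) + (10)·(1/3) + (3)·(1/6) = 37/6.
The best pure response is r3 with expected payoff 37/6.

37/6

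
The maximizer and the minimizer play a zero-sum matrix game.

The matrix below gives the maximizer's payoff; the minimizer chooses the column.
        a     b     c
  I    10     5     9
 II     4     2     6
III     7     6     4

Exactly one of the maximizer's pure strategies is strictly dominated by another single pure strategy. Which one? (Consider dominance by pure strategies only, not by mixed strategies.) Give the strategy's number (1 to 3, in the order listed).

2

Compare II with I: 10 > 4, 5 > 2, 9 > 6.
So I strictly dominates II for the maximizer; II is strictly dominated.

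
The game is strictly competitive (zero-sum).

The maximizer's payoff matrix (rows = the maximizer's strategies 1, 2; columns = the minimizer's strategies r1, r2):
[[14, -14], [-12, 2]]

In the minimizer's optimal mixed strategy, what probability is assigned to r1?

Row minima are -14 and -12, so the maximizer's maximin is -12; column maxima are 14 and 2, so the minimizer's minimax is 2. These differ, so the equilibrium is in mixed strategies.
Let the minimizer play r1 with probability q. The maximizer is indifferent when 14q − 14(1−q) = −12q + 2(1−q), giving q = 8/21.

8/21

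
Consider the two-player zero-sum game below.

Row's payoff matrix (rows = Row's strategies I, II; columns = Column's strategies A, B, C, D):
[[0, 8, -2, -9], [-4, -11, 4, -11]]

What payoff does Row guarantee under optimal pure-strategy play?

-9

Row minima: -9, -11 → Row's maximin is -9.
Column maxima: 0, 8, 4, -9 → Column's minimax is -9.
They coincide at (I, D), so the value is -9.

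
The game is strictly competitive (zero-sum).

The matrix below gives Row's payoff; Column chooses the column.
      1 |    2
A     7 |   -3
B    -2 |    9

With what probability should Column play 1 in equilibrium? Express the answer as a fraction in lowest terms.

4/7

Row minima are -3 and -2, so Row's maximin is -2; column maxima are 7 and 9, so Column's minimax is 7. These differ, so the equilibrium is in mixed strategies.
Let Column play 1 with probability q. Row is indifferent when 7q − 3(1−q) = −2q + 9(1−q), giving q = 4/7.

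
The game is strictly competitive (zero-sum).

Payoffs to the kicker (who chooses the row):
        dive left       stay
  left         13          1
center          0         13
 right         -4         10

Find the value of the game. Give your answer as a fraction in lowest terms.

Row right is strictly dominated by row center, so the kicker never plays it.
The remaining 2×2 game on (left, center) × (dive left, stay) has no saddle point. Let the kicker play left with probability p; indifference gives 13p = p + 13(1−p), so p = 13/25.
Similarly the goalkeeper's optimal q on dive left is 12/25, and the value is 13·(12/25) + (1)·(13/25) = 169/25.

169/25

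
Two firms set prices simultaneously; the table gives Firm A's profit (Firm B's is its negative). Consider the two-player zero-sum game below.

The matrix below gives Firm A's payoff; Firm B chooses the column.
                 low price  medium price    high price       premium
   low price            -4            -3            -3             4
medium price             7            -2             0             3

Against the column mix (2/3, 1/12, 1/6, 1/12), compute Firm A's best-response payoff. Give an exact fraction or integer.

19/4

low price: (-4)·(2/3) + (-3)·(1/12) + (-3)·(1/6) + (4)·(1/12) = -37/12.
medium price: (7)·(2/3) + (-2)·(1/12) + (0)·(1/6) + (3)·(1/12) = 19/4.
The best pure response is medium price with expected payoff 19/4.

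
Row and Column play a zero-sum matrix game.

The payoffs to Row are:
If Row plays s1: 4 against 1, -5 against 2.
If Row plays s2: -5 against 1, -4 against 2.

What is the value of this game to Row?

Row minima are -5 and -5, so Row's maximin is -5; column maxima are 4 and -4, so Column's minimax is -4. These differ, so the equilibrium is in mixed strategies.
Let Row play s1 with probability p. Column is indifferent when 4p − 5(1−p) = −5p − 4(1−p), giving p = 1/10.
Let Column play 1 with probability q. Row is indifferent when 4q − 5(1−q) = −5q − 4(1−q), giving q = 1/10.
The value is 4·(1/10) + (-5)·(9/10) = -41/10.

-41/10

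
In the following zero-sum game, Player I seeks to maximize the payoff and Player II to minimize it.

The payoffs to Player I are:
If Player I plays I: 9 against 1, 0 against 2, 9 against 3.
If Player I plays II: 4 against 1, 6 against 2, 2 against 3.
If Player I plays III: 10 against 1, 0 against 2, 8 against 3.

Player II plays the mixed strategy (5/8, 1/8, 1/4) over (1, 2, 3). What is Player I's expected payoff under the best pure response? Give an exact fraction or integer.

I: (9)·(5/8) + (0)·(1/8) + (9)·(1/4) = 63/8.
II: (4)·(5/8) + (6)·(1/8) + (2)·(1/4) = 15/4.
III: (10)·(5/8) + (0)·(1/8) + (8)·(1/4) = 33/4.
The best pure response is III with expected payoff 33/4.

33/4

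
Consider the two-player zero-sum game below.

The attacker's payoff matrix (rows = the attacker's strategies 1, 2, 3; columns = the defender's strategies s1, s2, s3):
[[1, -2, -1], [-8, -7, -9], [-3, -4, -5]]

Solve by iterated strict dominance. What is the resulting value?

Row 2 is strictly dominated by row 1 (1>-8, -2>-7, -1>-9); eliminate 2.
Column s1 is strictly dominated by s2 for the defender (-2<1, -4<-3); eliminate s1.
Row 3 is strictly dominated by row 1 (-2>-4, -1>-5); eliminate 3.
Column s3 is strictly dominated by s2 for the defender (-2<-1); eliminate s3.
Only (1, s2) remains, with payoff -2.

-2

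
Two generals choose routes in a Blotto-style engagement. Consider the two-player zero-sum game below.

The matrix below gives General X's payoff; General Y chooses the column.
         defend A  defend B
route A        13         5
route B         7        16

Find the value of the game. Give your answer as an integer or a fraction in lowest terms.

Row minima are 5 and 7, so General X's maximin is 7; column maxima are 13 and 16, so General Y's minimax is 13. These differ, so the equilibrium is in mixed strategies.
Let General X play route A with probability p. General Y is indifferent when 13p + 7(1−p) = 5p + 16(1−p), giving p = 9/17.
Let General Y play defend A with probability q. General X is indifferent when 13q + 5(1−q) = 7q + 16(1−q), giving q = 11/17.
The value is 13·(11/17) + (5)·(6/17) = 173/17.

173/17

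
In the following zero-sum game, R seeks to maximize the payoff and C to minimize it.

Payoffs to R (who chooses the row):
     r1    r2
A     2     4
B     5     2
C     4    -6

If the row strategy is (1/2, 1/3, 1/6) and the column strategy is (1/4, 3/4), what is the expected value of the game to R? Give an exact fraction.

25/12

Against (1/4, 3/4), each row's expected payoff is A: 7/2; B: 11/4; C: -7/2.
Taking the (1/2, 1/3, 1/6)-weighted average: (1/2)·(7/2) + (1/3)·(11/4) + (1/6)·(-7/2) = 25/12.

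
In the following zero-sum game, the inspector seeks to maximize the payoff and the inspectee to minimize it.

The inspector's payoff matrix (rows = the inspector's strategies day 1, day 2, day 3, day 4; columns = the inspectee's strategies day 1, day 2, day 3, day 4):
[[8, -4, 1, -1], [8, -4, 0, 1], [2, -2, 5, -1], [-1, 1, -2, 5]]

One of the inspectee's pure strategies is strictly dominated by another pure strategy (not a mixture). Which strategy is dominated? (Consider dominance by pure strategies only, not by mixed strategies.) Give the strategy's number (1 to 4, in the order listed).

The inspectee prefers columns that give the inspector less. Compare day 4 with day 2: -4 < -1, -4 < 1, -2 < -1, 1 < 5.
So day 2 strictly dominates day 4 for the inspectee; day 4 is strictly dominated.

4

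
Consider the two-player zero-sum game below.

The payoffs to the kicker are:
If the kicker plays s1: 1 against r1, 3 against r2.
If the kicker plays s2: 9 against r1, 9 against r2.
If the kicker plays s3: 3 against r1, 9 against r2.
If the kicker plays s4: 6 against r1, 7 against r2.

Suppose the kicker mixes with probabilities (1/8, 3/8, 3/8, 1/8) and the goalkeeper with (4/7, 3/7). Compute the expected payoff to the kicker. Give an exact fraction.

13/2

Against (4/7, 3/7), each row's expected payoff is s1: 13/7; s2: 9; s3: 39/7; s4: 45/7.
Taking the (1/8, 3/8, 3/8, 1/8)-weighted average: (1/8)·(13/7) + (3/8)·(9) + (3/8)·(39/7) + (1/8)·(45/7) = 13/2.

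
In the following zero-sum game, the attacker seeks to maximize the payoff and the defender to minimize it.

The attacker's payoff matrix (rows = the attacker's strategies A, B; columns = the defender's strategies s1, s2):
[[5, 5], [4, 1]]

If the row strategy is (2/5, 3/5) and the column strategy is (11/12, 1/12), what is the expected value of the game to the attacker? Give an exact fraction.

17/4

Against (11/12, 1/12), each row's expected payoff is A: 5; B: 15/4.
Taking the (2/5, 3/5)-weighted average: (2/5)·(5) + (3/5)·(15/4) = 17/4.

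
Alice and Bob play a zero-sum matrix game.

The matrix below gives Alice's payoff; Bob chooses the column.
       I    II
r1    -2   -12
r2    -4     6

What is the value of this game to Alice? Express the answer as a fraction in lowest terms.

Row minima are -12 and -4, so Alice's maximin is -4; column maxima are -2 and 6, so Bob's minimax is -2. These differ, so the equilibrium is in mixed strategies.
Let Alice play r1 with probability p. Bob is indifferent when −2p − 4(1−p) = −12p + 6(1−p), giving p = 1/2.
Let Bob play I with probability q. Alice is indifferent when −2q − 12(1−q) = −4q + 6(1−q), giving q = 9/10.
The value is -2·(9/10) + (-12)·(1/10) = -3.

-3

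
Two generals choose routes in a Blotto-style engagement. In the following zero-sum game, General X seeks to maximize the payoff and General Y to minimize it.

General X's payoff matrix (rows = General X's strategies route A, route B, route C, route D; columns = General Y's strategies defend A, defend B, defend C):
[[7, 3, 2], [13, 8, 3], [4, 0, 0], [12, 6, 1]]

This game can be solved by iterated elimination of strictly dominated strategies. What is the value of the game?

Row route D is strictly dominated by row route B (13>12, 8>6, 3>1); eliminate route D.
Column defend A is strictly dominated by defend B for General Y (3<7, 8<13, 0<4); eliminate defend A.
Row route C is strictly dominated by row route A (3>0, 2>0); eliminate route C.
Column defend B is strictly dominated by defend C for General Y (2<3, 3<8); eliminate defend B.
Row route A is strictly dominated by row route B (3>2); eliminate route A.
Only (route B, defend C) remains, with payoff 3.

3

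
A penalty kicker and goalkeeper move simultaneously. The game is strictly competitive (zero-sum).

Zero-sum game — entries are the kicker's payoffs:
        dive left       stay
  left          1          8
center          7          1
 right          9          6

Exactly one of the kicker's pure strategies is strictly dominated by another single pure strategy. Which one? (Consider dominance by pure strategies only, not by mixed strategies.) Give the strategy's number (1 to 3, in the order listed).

Compare center with right: 9 > 7, 6 > 1.
So right strictly dominates center for the kicker; center is strictly dominated.

2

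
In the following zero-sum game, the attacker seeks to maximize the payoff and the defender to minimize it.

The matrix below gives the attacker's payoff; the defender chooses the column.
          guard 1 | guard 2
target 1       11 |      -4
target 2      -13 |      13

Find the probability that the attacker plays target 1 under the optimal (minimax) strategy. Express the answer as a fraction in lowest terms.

26/41

Row minima are -4 and -13, so the attacker's maximin is -4; column maxima are 11 and 13, so the defender's minimax is 11. These differ, so the equilibrium is in mixed strategies.
Let the attacker play target 1 with probability p. The defender is indifferent when 11p − 13(1−p) = −4p + 13(1−p), giving p = 26/41.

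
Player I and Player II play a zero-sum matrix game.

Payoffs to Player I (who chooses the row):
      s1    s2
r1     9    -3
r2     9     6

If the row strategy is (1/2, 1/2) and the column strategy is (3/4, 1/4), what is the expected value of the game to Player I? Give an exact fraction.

57/8

Against (3/4, 1/4), each row's expected payoff is r1: 6; r2: 33/4.
Taking the (1/2, 1/2)-weighted average: (1/2)·(6) + (1/2)·(33/4) = 57/8.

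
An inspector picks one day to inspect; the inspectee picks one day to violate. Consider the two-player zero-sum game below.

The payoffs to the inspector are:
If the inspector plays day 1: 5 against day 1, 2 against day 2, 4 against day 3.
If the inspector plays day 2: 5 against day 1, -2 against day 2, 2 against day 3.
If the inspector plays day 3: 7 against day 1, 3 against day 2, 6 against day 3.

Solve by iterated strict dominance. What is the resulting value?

3

Column day 1 is strictly dominated by day 2 for the inspectee (2<5, -2<5, 3<7); eliminate day 1.
Column day 3 is strictly dominated by day 2 for the inspectee (2<4, -2<2, 3<6); eliminate day 3.
Row day 1 is strictly dominated by row day 3 (3>2); eliminate day 1.
Row day 2 is strictly dominated by row day 3 (3>-2); eliminate day 2.
Only (day 3, day 2) remains, with payoff 3.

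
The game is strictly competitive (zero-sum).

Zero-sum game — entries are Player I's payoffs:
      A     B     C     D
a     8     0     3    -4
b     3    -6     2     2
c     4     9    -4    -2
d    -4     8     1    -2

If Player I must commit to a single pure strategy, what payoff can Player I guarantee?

-4

The worst-case payoff for each row is a: -4, b: -6, c: -4, d: -4.
The best of these is -4.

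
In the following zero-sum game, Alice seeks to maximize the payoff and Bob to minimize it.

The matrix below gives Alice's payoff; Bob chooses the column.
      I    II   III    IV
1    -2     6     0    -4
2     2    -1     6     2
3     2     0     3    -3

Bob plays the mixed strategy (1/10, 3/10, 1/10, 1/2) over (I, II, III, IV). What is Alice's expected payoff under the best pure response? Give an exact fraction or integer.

1: (-2)·(1/10) + (6)·(3/10) + (0)·(1/10) + (-4)·(1/2) = -2/5.
2: (2)·(1/10) + (-1)·(3/10) + (6)·(1/10) + (2)·(1/2) = 3/2.
3: (2)·(1/10) + (0)·(3/10) + (3)·(1/10) + (-3)·(1/2) = -1.
The best pure response is 2 with expected payoff 3/2.

3/2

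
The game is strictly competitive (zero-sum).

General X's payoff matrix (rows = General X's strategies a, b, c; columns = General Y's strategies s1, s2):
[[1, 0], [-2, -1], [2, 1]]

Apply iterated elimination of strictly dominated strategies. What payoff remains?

Row a is strictly dominated by row c (2>1, 1>0); eliminate a.
Row b is strictly dominated by row c (2>-2, 1>-1); eliminate b.
Column s1 is strictly dominated by s2 for General Y (1<2); eliminate s1.
Only (c, s2) remains, with payoff 1.

1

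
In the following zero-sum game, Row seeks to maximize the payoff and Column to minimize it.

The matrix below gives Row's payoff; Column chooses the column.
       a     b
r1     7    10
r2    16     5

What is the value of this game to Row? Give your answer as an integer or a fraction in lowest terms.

Row minima are 7 and 5, so Row's maximin is 7; column maxima are 16 and 10, so Column's minimax is 10. These differ, so the equilibrium is in mixed strategies.
Let Row play r1 with probability p. Column is indifferent when 7p + 16(1−p) = 10p + 5(1−p), giving p = 11/14.
Let Column play a with probability q. Row is indifferent when 7q + 10(1−q) = 16q + 5(1−q), giving q = 5/14.
The value is 7·(5/14) + (10)·(9/14) = 125/14.

125/14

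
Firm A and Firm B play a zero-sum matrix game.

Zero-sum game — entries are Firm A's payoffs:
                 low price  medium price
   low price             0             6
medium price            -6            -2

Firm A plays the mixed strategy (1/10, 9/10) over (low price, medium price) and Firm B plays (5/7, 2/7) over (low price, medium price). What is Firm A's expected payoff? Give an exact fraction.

Against (5/7, 2/7), each row's expected payoff is low price: 12/7; medium price: -34/7.
Taking the (1/10, 9/10)-weighted average: (1/10)·(12/7) + (9/10)·(-34/7) = -21/5.

-21/5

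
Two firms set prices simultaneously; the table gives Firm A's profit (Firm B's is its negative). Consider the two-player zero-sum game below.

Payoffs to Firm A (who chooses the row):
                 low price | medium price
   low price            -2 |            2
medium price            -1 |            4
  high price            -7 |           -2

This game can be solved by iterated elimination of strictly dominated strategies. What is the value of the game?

Row high price is strictly dominated by row low price (-2>-7, 2>-2); eliminate high price.
Row low price is strictly dominated by row medium price (-1>-2, 4>2); eliminate low price.
Column medium price is strictly dominated by low price for Firm B (-1<4); eliminate medium price.
Only (medium price, low price) remains, with payoff -1.

-1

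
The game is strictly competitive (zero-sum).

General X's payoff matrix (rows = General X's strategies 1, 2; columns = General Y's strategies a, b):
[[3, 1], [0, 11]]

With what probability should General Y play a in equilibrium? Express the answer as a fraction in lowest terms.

Row minima are 1 and 0, so General X's maximin is 1; column maxima are 3 and 11, so General Y's minimax is 3. These differ, so the equilibrium is in mixed strategies.
Let General Y play a with probability q. General X is indifferent when 3q + (1−q) = 11(1−q), giving q = 10/13.

10/13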